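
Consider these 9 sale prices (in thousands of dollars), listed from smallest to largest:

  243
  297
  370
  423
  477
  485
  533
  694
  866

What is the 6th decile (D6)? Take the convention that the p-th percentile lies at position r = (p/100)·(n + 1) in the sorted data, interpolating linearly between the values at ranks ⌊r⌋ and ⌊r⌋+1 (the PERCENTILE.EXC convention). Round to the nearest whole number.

n = 9.
r = (60/100)·(9 + 1) = 6.
r is an integer, so P60 is the value at rank 6: 485.

485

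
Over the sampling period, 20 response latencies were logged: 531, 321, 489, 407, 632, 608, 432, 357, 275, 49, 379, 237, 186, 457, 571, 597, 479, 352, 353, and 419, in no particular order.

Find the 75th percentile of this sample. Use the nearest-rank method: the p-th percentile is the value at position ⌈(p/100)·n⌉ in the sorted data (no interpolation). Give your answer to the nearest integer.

Sorted: 49, 186, 237, 275, 321, 352, 353, 357, 379, 407, 419, 432, 457, 479, 489, 531, 571, 597, 608, 632.
n = 20.
Position = ⌈75/100 · 20⌉ = ⌈15⌉ = 15.
The value at rank 15 is 489.

489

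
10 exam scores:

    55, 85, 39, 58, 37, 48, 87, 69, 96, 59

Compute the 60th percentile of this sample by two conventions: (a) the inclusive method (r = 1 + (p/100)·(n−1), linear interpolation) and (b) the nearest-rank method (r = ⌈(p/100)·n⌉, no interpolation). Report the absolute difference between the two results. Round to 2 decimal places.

Sorted: 37, 39, 48, 55, 58, 59, 69, 85, 87, 96.
n = 10.
(a) r = 6.4; between ranks 6 (59) and 7 (69): 63.
(b) the nearest-rank method: rank 6 → 59.
|63 − 59| = 4.

4.00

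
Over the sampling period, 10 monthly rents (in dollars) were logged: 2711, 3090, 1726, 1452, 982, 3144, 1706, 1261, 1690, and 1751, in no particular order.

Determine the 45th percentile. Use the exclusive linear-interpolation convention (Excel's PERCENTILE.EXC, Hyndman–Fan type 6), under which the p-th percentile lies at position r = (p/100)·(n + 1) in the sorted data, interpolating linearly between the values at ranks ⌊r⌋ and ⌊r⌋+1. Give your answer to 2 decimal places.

Sorted: 982, 1261, 1452, 1690, 1706, 1726, 1751, 2711, 3090, 3144.
n = 10.
r = (45/100)·(10 + 1) = 4.95.
Rank 4 is 1690 and rank 5 is 1706.
Interpolate: 1690 + 0.95·(1706 − 1690) = 1690 + 0.95·16 = 1705.2.

1705.20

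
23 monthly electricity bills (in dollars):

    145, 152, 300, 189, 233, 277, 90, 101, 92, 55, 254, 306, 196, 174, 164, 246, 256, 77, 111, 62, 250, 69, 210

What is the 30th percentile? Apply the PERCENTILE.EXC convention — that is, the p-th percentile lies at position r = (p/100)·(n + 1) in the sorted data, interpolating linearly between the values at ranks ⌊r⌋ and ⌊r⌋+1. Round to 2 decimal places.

Sorted: 55, 62, 69, 77, 90, 92, 101, 111, 145, 152, 164, 174, 189, 196, 210, 233, 246, 250, 254, 256, 277, 300, 306.
n = 23.
r = (30/100)·(23 + 1) = 7.2.
Rank 7 is 101 and rank 8 is 111.
Interpolate: 101 + 0.2·(111 − 101) = 101 + 0.2·10 = 103.

103.00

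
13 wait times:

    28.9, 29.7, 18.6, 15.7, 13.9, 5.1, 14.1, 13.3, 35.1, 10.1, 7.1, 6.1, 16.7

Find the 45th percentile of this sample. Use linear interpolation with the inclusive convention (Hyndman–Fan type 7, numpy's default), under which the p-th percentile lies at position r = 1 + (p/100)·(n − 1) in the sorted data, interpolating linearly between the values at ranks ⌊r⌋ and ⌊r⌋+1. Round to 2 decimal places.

13.98

Sorted: 5.1, 6.1, 7.1, 10.1, 13.3, 13.9, 14.1, 15.7, 16.7, 18.6, 28.9, 29.7, 35.1.
n = 13.
r = 1 + (45/100)·(13 − 1) = 1 + 5.4 = 6.4.
Rank 6 is 13.9 and rank 7 is 14.1.
Interpolate: 13.9 + 0.4·(14.1 − 13.9) = 13.9 + 0.4·0.2 = 13.98.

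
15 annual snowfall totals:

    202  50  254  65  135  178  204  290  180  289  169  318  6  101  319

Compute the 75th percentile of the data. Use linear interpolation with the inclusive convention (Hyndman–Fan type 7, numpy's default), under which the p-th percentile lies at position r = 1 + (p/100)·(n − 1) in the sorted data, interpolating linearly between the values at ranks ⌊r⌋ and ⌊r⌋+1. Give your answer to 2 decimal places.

Sorted: 6, 50, 65, 101, 135, 169, 178, 180, 202, 204, 254, 289, 290, 318, 319.
n = 15.
r = 1 + (75/100)·(15 − 1) = 1 + 10.5 = 11.5.
Rank 11 is 254 and rank 12 is 289.
Interpolate: 254 + 0.5·(289 − 254) = 254 + 0.5·35 = 271.5.

271.50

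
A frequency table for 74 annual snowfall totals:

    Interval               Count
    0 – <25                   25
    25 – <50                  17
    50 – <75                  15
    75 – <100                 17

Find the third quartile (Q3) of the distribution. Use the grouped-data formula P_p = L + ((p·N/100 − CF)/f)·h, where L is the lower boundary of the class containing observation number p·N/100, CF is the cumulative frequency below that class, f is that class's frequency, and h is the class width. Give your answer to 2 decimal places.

72.50

N = 74; target position k = 75/100 · 74 = 55.5.
Cumulative frequencies: 25, 42, 57, 74.
Observation 55.5 falls in the class 50 – <75.
L = 50, CF = 42, f = 15, h = 25.
P75 = 50 + ((55.5 − 42)/15)·25 = 50 + 22.5 = 72.5.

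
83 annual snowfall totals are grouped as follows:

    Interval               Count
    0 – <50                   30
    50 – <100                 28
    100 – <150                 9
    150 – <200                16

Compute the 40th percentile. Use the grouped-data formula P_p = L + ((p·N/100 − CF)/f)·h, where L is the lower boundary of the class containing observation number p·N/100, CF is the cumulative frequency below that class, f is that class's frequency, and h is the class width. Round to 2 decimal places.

N = 83; target position k = 40/100 · 83 = 33.2.
Cumulative frequencies: 30, 58, 67, 83.
Observation 33.2 falls in the class 50 – <100.
L = 50, CF = 30, f = 28, h = 50.
P40 = 50 + ((33.2 − 30)/28)·50 = 50 + 5.71429 = 55.7143.

55.71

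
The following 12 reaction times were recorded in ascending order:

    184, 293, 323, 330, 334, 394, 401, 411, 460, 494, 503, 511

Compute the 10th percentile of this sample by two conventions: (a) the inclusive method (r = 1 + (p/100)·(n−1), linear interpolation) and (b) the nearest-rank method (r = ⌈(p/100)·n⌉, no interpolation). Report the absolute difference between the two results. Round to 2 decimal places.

n = 12.
(a) r = 2.1; between ranks 2 (293) and 3 (323): 296.
(b) the nearest-rank method: rank 2 → 293.
|296 − 293| = 3.

3.00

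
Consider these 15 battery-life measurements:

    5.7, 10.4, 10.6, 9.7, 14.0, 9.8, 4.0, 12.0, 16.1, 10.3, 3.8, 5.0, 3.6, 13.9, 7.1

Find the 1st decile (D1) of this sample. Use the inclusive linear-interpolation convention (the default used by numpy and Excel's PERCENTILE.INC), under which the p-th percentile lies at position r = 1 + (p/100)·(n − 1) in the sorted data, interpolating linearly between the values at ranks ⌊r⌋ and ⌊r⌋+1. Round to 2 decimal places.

3.88

Sorted: 3.6, 3.8, 4.0, 5.0, 5.7, 7.1, 9.7, 9.8, 10.3, 10.4, 10.6, 12.0, 13.9, 14.0, 16.1.
n = 15.
r = 1 + (10/100)·(15 − 1) = 1 + 1.4 = 2.4.
Rank 2 is 3.8 and rank 3 is 4.0.
Interpolate: 3.8 + 0.4·(4.0 − 3.8) = 3.8 + 0.4·0.2 = 3.88.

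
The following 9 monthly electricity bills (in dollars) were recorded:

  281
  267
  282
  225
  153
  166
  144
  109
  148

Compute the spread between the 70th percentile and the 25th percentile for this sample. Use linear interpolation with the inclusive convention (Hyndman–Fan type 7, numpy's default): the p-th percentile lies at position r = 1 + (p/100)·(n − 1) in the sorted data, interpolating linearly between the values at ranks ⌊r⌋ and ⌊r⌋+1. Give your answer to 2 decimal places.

Sorted: 109, 144, 148, 153, 166, 225, 267, 281, 282.
n = 9.
P25: r = 3 (integer) → 148.
P70: r = 6.6; ranks 6–7 are 225, 267; interpolating gives 250.2.
Difference: 250.2 − 148 = 102.2.

102.20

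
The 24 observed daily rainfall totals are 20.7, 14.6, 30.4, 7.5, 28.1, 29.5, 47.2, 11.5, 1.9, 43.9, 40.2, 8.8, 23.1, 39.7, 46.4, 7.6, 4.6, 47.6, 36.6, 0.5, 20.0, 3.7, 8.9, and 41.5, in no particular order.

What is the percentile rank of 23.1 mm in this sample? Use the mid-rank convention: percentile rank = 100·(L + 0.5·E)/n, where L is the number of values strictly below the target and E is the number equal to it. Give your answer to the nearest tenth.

Sorted: 0.5, 1.9, 3.7, 4.6, 7.5, 7.6, 8.8, 8.9, 11.5, 14.6, 20.0, 20.7, 23.1, 28.1, 29.5, 30.4, 36.6, 39.7, 40.2, 41.5, 43.9, 46.4, 47.2, 47.6.
Count below 23.1: L = 12; count equal: E = 1; n = 24.
Percentile rank = 100·(12 + 0.5·1)/24 = 100·12.5/24 = 52.08.

52.1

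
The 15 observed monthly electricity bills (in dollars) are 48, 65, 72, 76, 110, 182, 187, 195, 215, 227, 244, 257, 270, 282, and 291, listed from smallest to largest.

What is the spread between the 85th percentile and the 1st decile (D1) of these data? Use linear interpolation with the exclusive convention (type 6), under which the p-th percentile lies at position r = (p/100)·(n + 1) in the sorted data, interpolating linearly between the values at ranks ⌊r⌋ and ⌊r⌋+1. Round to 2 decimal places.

n = 15.
P10: r = 1.6; ranks 1–2 are 48, 65; interpolating gives 58.2.
P85: r = 13.6; ranks 13–14 are 270, 282; interpolating gives 277.2.
Difference: 277.2 − 58.2 = 219.

219.00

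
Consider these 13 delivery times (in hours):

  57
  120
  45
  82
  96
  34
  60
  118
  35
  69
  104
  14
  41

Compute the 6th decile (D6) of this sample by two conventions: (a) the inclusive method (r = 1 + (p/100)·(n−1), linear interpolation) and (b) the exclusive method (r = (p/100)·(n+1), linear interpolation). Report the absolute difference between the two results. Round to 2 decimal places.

2.60

Sorted: 14, 34, 35, 41, 45, 57, 60, 69, 82, 96, 104, 118, 120.
n = 13.
(a) r = 8.2; between ranks 8 (69) and 9 (82): 71.6.
(b) r = 8.4; between ranks 8 (69) and 9 (82): 74.2.
|71.6 − 74.2| = 2.6.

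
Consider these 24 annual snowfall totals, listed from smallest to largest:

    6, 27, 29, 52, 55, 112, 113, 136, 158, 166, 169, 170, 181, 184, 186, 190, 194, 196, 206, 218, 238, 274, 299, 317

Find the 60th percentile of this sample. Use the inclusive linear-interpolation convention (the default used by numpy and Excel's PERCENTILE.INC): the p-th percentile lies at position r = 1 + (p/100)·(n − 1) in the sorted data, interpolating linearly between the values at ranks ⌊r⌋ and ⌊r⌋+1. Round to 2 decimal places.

n = 24.
r = 1 + (60/100)·(24 − 1) = 1 + 13.8 = 14.8.
Rank 14 is 184 and rank 15 is 186.
Interpolate: 184 + 0.8·(186 − 184) = 184 + 0.8·2 = 185.6.

185.60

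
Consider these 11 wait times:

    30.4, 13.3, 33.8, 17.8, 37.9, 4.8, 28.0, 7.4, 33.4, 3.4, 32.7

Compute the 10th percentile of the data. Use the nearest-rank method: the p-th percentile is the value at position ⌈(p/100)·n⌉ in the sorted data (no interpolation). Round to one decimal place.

Sorted: 3.4, 4.8, 7.4, 13.3, 17.8, 28.0, 30.4, 32.7, 33.4, 33.8, 37.9.
n = 11.
Position = ⌈10/100 · 11⌉ = ⌈1.1⌉ = 2.
The value at rank 2 is 4.8.

4.8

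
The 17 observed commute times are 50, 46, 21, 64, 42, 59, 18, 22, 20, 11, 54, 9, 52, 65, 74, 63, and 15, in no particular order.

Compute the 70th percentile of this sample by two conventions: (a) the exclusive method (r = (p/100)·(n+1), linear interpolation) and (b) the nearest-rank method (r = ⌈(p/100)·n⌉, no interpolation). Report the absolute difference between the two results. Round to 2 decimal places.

3.00

Sorted: 9, 11, 15, 18, 20, 21, 22, 42, 46, 50, 52, 54, 59, 63, 64, 65, 74.
n = 17.
(a) r = 12.6; between ranks 12 (54) and 13 (59): 57.
(b) the nearest-rank method: rank 12 → 54.
|57 − 54| = 3.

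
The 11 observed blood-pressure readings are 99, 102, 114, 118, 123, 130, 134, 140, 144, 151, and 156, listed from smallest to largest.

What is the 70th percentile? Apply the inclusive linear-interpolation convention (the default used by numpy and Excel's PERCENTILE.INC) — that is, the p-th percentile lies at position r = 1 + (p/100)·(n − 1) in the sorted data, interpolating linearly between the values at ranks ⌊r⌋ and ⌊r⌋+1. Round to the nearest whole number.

n = 11.
r = 1 + (70/100)·(11 − 1) = 1 + 7 = 8.
r is an integer, so P70 is the value at rank 8: 140.

140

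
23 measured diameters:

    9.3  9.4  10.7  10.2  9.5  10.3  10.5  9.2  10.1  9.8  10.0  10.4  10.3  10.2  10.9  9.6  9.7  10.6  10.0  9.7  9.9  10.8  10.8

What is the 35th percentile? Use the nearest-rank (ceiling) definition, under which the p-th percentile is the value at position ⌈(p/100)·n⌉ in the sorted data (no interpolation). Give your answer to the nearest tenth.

Sorted: 9.2, 9.3, 9.4, 9.5, 9.6, 9.7, 9.7, 9.8, 9.9, 10.0, 10.0, 10.1, 10.2, 10.2, 10.3, 10.3, 10.4, 10.5, 10.6, 10.7, 10.8, 10.8, 10.9.
n = 23.
Position = ⌈35/100 · 23⌉ = ⌈8.05⌉ = 9.
The value at rank 9 is 9.9.

9.9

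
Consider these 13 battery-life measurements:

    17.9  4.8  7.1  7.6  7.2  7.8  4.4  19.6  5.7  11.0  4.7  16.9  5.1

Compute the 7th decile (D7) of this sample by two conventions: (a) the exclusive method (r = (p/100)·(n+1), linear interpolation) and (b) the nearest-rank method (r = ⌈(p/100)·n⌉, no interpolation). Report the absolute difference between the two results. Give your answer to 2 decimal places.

0.64

Sorted: 4.4, 4.7, 4.8, 5.1, 5.7, 7.1, 7.2, 7.6, 7.8, 11.0, 16.9, 17.9, 19.6.
n = 13.
(a) r = 9.8; between ranks 9 (7.8) and 10 (11.0): 10.36.
(b) the nearest-rank method: rank 10 → 11.
|10.36 − 11| = 0.64.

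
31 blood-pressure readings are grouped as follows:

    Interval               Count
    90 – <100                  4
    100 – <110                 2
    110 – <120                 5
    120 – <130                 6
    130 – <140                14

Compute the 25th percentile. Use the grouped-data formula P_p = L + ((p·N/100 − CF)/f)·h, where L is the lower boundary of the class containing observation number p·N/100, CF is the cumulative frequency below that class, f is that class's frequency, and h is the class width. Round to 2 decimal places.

113.50

N = 31; target position k = 25/100 · 31 = 7.75.
Cumulative frequencies: 4, 6, 11, 17, 31.
Observation 7.75 falls in the class 110 – <120.
L = 110, CF = 6, f = 5, h = 10.
P25 = 110 + ((7.75 − 6)/5)·10 = 110 + 3.5 = 113.5.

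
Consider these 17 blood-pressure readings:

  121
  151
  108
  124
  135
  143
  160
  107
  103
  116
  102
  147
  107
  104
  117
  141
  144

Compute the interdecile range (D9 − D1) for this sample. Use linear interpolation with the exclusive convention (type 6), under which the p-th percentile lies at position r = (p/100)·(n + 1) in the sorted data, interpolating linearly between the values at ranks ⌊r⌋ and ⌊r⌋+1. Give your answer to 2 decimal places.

50.00

Sorted: 102, 103, 104, 107, 107, 108, 116, 117, 121, 124, 135, 141, 143, 144, 147, 151, 160.
n = 17.
P10: r = 1.8; ranks 1–2 are 102, 103; interpolating gives 102.8.
P90: r = 16.2; ranks 16–17 are 151, 160; interpolating gives 152.8.
Difference: 152.8 − 102.8 = 50.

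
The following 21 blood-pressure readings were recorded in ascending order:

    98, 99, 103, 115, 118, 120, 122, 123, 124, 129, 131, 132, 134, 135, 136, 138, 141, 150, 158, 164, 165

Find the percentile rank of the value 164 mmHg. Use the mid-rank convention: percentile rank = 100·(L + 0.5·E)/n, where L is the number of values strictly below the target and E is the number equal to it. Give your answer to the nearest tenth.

92.9

Count below 164: L = 19; count equal: E = 1; n = 21.
Percentile rank = 100·(19 + 0.5·1)/21 = 100·19.5/21 = 92.86.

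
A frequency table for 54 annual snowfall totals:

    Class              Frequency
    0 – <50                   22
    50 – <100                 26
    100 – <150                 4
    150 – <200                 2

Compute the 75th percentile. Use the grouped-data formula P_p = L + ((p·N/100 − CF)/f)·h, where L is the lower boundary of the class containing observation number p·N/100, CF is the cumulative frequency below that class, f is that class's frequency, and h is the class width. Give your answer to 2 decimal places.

85.58

N = 54; target position k = 75/100 · 54 = 40.5.
Cumulative frequencies: 22, 48, 52, 54.
Observation 40.5 falls in the class 50 – <100.
L = 50, CF = 22, f = 26, h = 50.
P75 = 50 + ((40.5 − 22)/26)·50 = 50 + 35.5769 = 85.5769.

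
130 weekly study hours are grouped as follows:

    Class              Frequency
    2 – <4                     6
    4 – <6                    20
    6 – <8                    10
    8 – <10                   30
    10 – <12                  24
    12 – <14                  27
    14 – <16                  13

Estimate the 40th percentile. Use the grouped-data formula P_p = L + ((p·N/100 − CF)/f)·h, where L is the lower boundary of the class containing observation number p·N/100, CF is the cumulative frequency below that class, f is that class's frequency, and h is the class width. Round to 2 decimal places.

9.07

N = 130; target position k = 40/100 · 130 = 52.
Cumulative frequencies: 6, 26, 36, 66, 90, 117, 130.
Observation 52 falls in the class 8 – <10.
L = 8, CF = 36, f = 30, h = 2.
P40 = 8 + ((52 − 36)/30)·2 = 8 + 1.06667 = 9.06667.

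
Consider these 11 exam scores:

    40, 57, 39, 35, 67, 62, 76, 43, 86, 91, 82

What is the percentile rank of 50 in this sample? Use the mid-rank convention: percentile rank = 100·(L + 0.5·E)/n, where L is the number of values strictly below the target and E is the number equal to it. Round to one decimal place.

36.4

Sorted: 35, 39, 40, 43, 57, 62, 67, 76, 82, 86, 91.
Count below 50: L = 4; count equal: E = 0; n = 11.
Percentile rank = 100·(4 + 0.5·0)/11 = 100·4/11 = 36.36.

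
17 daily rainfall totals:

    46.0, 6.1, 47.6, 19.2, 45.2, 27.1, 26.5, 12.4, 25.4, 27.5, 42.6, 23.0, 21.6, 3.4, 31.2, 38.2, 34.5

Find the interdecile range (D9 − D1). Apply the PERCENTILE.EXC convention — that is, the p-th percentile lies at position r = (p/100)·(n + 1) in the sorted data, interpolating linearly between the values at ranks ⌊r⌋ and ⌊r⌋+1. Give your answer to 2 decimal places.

40.76

Sorted: 3.4, 6.1, 12.4, 19.2, 21.6, 23.0, 25.4, 26.5, 27.1, 27.5, 31.2, 34.5, 38.2, 42.6, 45.2, 46.0, 47.6.
n = 17.
P10: r = 1.8; ranks 1–2 are 3.4, 6.1; interpolating gives 5.56.
P90: r = 16.2; ranks 16–17 are 46.0, 47.6; interpolating gives 46.32.
Difference: 46.32 − 5.56 = 40.76.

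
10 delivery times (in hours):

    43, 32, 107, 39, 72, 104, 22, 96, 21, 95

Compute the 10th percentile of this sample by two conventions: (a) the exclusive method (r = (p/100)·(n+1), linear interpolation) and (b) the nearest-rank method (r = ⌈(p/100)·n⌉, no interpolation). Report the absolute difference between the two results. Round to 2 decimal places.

Sorted: 21, 22, 32, 39, 43, 72, 95, 96, 104, 107.
n = 10.
(a) r = 1.1; between ranks 1 (21) and 2 (22): 21.1.
(b) the nearest-rank method: rank 1 → 21.
|21.1 − 21| = 0.1.

0.10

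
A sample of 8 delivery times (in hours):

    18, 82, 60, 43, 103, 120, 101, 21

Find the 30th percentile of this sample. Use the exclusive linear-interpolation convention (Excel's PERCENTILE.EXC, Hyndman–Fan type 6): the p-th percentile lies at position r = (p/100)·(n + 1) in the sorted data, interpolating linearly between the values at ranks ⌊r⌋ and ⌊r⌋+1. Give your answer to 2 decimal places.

Sorted: 18, 21, 43, 60, 82, 101, 103, 120.
n = 8.
r = (30/100)·(8 + 1) = 2.7.
Rank 2 is 21 and rank 3 is 43.
Interpolate: 21 + 0.7·(43 − 21) = 21 + 0.7·22 = 36.4.

36.40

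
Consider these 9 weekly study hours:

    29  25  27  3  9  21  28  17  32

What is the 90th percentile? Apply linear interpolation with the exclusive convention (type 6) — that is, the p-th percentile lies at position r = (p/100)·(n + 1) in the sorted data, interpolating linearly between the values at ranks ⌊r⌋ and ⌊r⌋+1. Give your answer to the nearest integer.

32

Sorted: 3, 9, 17, 21, 25, 27, 28, 29, 32.
n = 9.
r = (90/100)·(9 + 1) = 9.
r is an integer, so P90 is the value at rank 9: 32.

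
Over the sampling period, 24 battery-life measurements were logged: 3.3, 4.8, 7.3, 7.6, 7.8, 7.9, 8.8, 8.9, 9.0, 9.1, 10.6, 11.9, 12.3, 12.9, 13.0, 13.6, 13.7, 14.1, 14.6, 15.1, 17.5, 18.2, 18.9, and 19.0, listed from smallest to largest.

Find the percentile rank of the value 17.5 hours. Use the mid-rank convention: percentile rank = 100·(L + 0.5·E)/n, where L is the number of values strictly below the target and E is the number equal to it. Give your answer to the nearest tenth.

85.4

Count below 17.5: L = 20; count equal: E = 1; n = 24.
Percentile rank = 100·(20 + 0.5·1)/24 = 100·20.5/24 = 85.42.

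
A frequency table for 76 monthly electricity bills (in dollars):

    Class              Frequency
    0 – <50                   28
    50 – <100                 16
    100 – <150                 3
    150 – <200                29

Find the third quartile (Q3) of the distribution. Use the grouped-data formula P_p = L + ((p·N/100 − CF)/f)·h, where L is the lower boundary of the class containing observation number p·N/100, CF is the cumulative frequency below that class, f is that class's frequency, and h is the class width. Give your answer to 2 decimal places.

167.24

N = 76; target position k = 75/100 · 76 = 57.
Cumulative frequencies: 28, 44, 47, 76.
Observation 57 falls in the class 150 – <200.
L = 150, CF = 47, f = 29, h = 50.
P75 = 150 + ((57 − 47)/29)·50 = 150 + 17.2414 = 167.241.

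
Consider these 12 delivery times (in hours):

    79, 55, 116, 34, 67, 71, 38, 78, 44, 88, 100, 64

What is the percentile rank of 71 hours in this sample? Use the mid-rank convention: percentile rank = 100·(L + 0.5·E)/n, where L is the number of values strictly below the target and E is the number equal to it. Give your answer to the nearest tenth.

54.2

Sorted: 34, 38, 44, 55, 64, 67, 71, 78, 79, 88, 100, 116.
Count below 71: L = 6; count equal: E = 1; n = 12.
Percentile rank = 100·(6 + 0.5·1)/12 = 100·6.5/12 = 54.17.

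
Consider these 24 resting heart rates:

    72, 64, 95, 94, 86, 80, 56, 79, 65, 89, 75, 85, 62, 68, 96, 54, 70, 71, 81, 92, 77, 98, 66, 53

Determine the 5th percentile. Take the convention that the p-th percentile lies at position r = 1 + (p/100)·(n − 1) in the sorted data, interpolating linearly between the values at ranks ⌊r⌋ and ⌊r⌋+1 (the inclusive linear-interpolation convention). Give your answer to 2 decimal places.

Sorted: 53, 54, 56, 62, 64, 65, 66, 68, 70, 71, 72, 75, 77, 79, 80, 81, 85, 86, 89, 92, 94, 95, 96, 98.
n = 24.
r = 1 + (5/100)·(24 − 1) = 1 + 1.15 = 2.15.
Rank 2 is 54 and rank 3 is 56.
Interpolate: 54 + 0.15·(56 − 54) = 54 + 0.15·2 = 54.3.

54.30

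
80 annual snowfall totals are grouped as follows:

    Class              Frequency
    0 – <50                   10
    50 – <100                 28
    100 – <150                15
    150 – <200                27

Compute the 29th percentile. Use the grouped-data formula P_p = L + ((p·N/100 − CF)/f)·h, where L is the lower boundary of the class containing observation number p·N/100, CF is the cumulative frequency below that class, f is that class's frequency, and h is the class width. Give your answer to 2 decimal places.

73.57

N = 80; target position k = 29/100 · 80 = 23.2.
Cumulative frequencies: 10, 38, 53, 80.
Observation 23.2 falls in the class 50 – <100.
L = 50, CF = 10, f = 28, h = 50.
P29 = 50 + ((23.2 − 10)/28)·50 = 50 + 23.5714 = 73.5714.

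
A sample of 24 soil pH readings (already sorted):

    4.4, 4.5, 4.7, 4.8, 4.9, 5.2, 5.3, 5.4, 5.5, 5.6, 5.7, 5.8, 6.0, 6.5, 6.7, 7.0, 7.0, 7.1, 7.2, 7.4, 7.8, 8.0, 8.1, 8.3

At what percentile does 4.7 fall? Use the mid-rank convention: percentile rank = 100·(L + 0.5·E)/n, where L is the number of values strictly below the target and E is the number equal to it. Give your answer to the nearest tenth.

Count below 4.7: L = 2; count equal: E = 1; n = 24.
Percentile rank = 100·(2 + 0.5·1)/24 = 100·2.5/24 = 10.42.

10.4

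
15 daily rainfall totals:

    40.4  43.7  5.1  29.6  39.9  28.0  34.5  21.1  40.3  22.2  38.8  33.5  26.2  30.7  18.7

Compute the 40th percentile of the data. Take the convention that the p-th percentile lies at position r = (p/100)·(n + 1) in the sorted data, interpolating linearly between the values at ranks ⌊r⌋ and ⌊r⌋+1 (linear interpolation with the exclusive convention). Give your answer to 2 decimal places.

Sorted: 5.1, 18.7, 21.1, 22.2, 26.2, 28.0, 29.6, 30.7, 33.5, 34.5, 38.8, 39.9, 40.3, 40.4, 43.7.
n = 15.
r = (40/100)·(15 + 1) = 6.4.
Rank 6 is 28.0 and rank 7 is 29.6.
Interpolate: 28.0 + 0.4·(29.6 − 28.0) = 28.0 + 0.4·1.6 = 28.64.

28.64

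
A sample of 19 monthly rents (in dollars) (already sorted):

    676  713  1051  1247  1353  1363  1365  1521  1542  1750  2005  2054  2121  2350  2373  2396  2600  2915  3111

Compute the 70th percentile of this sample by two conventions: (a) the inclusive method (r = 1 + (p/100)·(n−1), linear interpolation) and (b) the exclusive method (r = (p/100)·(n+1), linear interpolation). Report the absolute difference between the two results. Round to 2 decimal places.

91.60

n = 19.
(a) r = 13.6; between ranks 13 (2121) and 14 (2350): 2258.4.
(b) r = 14 → value at rank 14 = 2350.
|2258.4 − 2350| = 91.6.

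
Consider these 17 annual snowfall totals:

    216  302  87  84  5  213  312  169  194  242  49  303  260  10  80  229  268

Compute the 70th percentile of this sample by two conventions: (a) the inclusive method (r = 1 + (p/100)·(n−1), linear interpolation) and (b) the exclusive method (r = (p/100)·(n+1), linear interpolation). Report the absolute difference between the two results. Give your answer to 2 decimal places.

7.20

Sorted: 5, 10, 49, 80, 84, 87, 169, 194, 213, 216, 229, 242, 260, 268, 302, 303, 312.
n = 17.
(a) r = 12.2; between ranks 12 (242) and 13 (260): 245.6.
(b) r = 12.6; between ranks 12 (242) and 13 (260): 252.8.
|245.6 − 252.8| = 7.2.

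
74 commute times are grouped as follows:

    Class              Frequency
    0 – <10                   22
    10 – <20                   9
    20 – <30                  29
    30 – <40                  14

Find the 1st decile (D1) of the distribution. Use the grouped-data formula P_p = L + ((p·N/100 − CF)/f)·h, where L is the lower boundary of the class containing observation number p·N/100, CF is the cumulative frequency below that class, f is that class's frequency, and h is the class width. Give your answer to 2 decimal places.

3.36

N = 74; target position k = 10/100 · 74 = 7.4.
Cumulative frequencies: 22, 31, 60, 74.
Observation 7.4 falls in the class 0 – <10.
L = 0, CF = 0, f = 22, h = 10.
P10 = 0 + ((7.4 − 0)/22)·10 = 0 + 3.36364 = 3.36364.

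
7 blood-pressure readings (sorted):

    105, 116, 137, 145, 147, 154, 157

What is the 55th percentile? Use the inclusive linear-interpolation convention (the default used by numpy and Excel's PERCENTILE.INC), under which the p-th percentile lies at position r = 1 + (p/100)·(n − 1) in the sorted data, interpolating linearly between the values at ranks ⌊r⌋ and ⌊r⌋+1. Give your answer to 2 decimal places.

n = 7.
r = 1 + (55/100)·(7 − 1) = 1 + 3.3 = 4.3.
Rank 4 is 145 and rank 5 is 147.
Interpolate: 145 + 0.3·(147 − 145) = 145 + 0.3·2 = 145.6.

145.60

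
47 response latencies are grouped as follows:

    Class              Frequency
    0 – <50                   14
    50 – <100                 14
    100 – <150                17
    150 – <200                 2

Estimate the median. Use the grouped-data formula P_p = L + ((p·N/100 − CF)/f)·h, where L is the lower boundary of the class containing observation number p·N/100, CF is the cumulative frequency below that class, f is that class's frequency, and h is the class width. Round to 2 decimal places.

83.93

N = 47; target position k = 50/100 · 47 = 23.5.
Cumulative frequencies: 14, 28, 45, 47.
Observation 23.5 falls in the class 50 – <100.
L = 50, CF = 14, f = 14, h = 50.
P50 = 50 + ((23.5 − 14)/14)·50 = 50 + 33.9286 = 83.9286.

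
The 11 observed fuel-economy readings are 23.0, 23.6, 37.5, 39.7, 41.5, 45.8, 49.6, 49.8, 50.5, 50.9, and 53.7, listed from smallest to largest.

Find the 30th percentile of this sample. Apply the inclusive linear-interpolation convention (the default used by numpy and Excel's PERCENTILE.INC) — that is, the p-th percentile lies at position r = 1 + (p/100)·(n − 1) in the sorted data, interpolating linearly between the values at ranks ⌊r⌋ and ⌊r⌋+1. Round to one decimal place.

39.7

n = 11.
r = 1 + (30/100)·(11 − 1) = 1 + 3 = 4.
r is an integer, so P30 is the value at rank 4: 39.7.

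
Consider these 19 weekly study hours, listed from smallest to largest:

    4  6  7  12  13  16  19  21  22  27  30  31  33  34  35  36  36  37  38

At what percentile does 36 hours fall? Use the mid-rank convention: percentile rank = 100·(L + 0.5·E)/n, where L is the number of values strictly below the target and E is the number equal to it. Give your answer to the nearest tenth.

84.2

Count below 36: L = 15; count equal: E = 2; n = 19.
Percentile rank = 100·(15 + 0.5·2)/19 = 100·16/19 = 84.21.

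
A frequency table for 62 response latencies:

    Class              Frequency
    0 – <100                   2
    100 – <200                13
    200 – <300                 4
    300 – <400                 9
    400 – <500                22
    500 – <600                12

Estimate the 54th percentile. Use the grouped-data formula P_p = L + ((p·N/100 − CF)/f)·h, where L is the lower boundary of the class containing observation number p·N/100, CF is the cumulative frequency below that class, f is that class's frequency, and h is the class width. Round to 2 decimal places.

N = 62; target position k = 54/100 · 62 = 33.48.
Cumulative frequencies: 2, 15, 19, 28, 50, 62.
Observation 33.48 falls in the class 400 – <500.
L = 400, CF = 28, f = 22, h = 100.
P54 = 400 + ((33.48 − 28)/22)·100 = 400 + 24.9091 = 424.909.

424.91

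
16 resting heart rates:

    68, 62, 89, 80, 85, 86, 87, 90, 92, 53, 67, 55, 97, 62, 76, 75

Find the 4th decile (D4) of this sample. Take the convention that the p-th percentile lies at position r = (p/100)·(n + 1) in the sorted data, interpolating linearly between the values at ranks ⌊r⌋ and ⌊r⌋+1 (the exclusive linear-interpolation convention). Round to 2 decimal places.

Sorted: 53, 55, 62, 62, 67, 68, 75, 76, 80, 85, 86, 87, 89, 90, 92, 97.
n = 16.
r = (40/100)·(16 + 1) = 6.8.
Rank 6 is 68 and rank 7 is 75.
Interpolate: 68 + 0.8·(75 − 68) = 68 + 0.8·7 = 73.6.

73.60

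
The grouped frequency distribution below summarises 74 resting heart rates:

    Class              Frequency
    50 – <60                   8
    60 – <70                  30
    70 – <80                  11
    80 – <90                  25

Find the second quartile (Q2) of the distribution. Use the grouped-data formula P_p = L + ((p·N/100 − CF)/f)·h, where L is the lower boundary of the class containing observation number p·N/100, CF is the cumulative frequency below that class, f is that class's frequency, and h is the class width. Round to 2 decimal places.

69.67

N = 74; target position k = 50/100 · 74 = 37.
Cumulative frequencies: 8, 38, 49, 74.
Observation 37 falls in the class 60 – <70.
L = 60, CF = 8, f = 30, h = 10.
P50 = 60 + ((37 − 8)/30)·10 = 60 + 9.66667 = 69.6667.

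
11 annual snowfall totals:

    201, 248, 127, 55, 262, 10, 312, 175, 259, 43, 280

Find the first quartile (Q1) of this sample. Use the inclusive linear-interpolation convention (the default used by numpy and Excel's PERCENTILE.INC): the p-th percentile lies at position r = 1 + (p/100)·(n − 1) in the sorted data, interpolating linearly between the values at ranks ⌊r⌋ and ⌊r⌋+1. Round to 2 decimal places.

Sorted: 10, 43, 55, 127, 175, 201, 248, 259, 262, 280, 312.
n = 11.
r = 1 + (25/100)·(11 − 1) = 1 + 2.5 = 3.5.
Rank 3 is 55 and rank 4 is 127.
Interpolate: 55 + 0.5·(127 − 55) = 55 + 0.5·72 = 91.

91.00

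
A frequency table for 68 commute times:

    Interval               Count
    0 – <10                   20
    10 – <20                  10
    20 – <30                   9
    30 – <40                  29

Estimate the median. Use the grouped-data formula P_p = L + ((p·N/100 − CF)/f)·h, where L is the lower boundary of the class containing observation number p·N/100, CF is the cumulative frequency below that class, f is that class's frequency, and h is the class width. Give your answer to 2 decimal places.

N = 68; target position k = 50/100 · 68 = 34.
Cumulative frequencies: 20, 30, 39, 68.
Observation 34 falls in the class 20 – <30.
L = 20, CF = 30, f = 9, h = 10.
P50 = 20 + ((34 − 30)/9)·10 = 20 + 4.44444 = 24.4444.

24.44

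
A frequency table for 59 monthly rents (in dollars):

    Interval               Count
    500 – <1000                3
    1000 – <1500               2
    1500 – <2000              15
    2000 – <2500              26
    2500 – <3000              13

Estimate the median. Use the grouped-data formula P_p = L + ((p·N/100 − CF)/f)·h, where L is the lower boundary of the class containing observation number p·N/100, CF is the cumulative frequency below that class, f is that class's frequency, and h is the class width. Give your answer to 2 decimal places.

N = 59; target position k = 50/100 · 59 = 29.5.
Cumulative frequencies: 3, 5, 20, 46, 59.
Observation 29.5 falls in the class 2000 – <2500.
L = 2000, CF = 20, f = 26, h = 500.
P50 = 2000 + ((29.5 − 20)/26)·500 = 2000 + 182.692 = 2182.69.

2182.69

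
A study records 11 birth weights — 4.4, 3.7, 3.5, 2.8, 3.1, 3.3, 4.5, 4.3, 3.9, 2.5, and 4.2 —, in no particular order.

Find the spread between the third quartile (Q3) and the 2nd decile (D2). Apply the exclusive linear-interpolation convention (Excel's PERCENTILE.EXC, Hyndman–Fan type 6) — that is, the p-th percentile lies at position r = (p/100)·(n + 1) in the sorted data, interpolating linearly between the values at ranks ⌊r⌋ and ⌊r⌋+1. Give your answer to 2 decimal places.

Sorted: 2.5, 2.8, 3.1, 3.3, 3.5, 3.7, 3.9, 4.2, 4.3, 4.4, 4.5.
n = 11.
P20: r = 2.4; ranks 2–3 are 2.8, 3.1; interpolating gives 2.92.
P75: r = 9 (integer) → 4.3.
Difference: 4.3 − 2.92 = 1.38.

1.38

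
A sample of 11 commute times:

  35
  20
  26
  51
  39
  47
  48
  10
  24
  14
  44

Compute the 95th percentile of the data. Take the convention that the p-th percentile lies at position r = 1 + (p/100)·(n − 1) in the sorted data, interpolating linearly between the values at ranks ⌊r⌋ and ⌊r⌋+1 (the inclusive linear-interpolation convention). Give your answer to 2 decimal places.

Sorted: 10, 14, 20, 24, 26, 35, 39, 44, 47, 48, 51.
n = 11.
r = 1 + (95/100)·(11 − 1) = 1 + 9.5 = 10.5.
Rank 10 is 48 and rank 11 is 51.
Interpolate: 48 + 0.5·(51 − 48) = 48 + 0.5·3 = 49.5.

49.50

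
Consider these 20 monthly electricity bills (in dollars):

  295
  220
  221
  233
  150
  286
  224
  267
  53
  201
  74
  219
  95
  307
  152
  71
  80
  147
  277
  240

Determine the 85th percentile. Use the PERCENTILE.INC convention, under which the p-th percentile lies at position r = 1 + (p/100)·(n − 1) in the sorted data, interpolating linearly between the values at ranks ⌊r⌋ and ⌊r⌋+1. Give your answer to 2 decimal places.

278.35

Sorted: 53, 71, 74, 80, 95, 147, 150, 152, 201, 219, 220, 221, 224, 233, 240, 267, 277, 286, 295, 307.
n = 20.
r = 1 + (85/100)·(20 − 1) = 1 + 16.15 = 17.15.
Rank 17 is 277 and rank 18 is 286.
Interpolate: 277 + 0.15·(286 − 277) = 277 + 0.15·9 = 278.35.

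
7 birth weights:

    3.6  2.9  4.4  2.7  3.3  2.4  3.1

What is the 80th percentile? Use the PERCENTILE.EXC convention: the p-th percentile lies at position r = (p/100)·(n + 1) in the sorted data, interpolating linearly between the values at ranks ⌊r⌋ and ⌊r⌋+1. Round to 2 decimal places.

3.92

Sorted: 2.4, 2.7, 2.9, 3.1, 3.3, 3.6, 4.4.
n = 7.
r = (80/100)·(7 + 1) = 6.4.
Rank 6 is 3.6 and rank 7 is 4.4.
Interpolate: 3.6 + 0.4·(4.4 − 3.6) = 3.6 + 0.4·0.8 = 3.92.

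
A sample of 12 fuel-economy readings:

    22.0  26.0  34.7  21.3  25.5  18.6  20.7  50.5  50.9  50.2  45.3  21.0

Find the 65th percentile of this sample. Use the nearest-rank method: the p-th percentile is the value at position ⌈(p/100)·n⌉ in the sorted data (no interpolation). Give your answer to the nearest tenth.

Sorted: 18.6, 20.7, 21.0, 21.3, 22.0, 25.5, 26.0, 34.7, 45.3, 50.2, 50.5, 50.9.
n = 12.
Position = ⌈65/100 · 12⌉ = ⌈7.8⌉ = 8.
The value at rank 8 is 34.7.

34.7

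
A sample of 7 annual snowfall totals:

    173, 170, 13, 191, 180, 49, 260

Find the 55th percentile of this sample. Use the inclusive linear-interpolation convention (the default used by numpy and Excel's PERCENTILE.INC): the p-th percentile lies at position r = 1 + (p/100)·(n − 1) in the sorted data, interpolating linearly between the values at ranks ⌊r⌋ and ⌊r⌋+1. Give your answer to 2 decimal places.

Sorted: 13, 49, 170, 173, 180, 191, 260.
n = 7.
r = 1 + (55/100)·(7 − 1) = 1 + 3.3 = 4.3.
Rank 4 is 173 and rank 5 is 180.
Interpolate: 173 + 0.3·(180 − 173) = 173 + 0.3·7 = 175.1.

175.10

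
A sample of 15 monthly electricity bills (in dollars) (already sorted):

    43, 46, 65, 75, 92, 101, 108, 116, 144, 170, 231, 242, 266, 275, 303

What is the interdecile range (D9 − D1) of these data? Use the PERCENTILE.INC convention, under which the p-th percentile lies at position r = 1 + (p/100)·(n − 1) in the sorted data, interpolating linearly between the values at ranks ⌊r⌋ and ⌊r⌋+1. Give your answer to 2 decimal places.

n = 15.
P10: r = 2.4; ranks 2–3 are 46, 65; interpolating gives 53.6.
P90: r = 13.6; ranks 13–14 are 266, 275; interpolating gives 271.4.
Difference: 271.4 − 53.6 = 217.8.

217.80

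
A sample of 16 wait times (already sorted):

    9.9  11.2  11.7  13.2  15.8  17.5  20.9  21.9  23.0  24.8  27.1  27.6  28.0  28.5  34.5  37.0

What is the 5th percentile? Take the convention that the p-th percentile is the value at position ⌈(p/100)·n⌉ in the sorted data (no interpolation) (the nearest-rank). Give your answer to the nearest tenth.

9.9

n = 16.
Position = ⌈5/100 · 16⌉ = ⌈0.8⌉ = 1.
The value at rank 1 is 9.9.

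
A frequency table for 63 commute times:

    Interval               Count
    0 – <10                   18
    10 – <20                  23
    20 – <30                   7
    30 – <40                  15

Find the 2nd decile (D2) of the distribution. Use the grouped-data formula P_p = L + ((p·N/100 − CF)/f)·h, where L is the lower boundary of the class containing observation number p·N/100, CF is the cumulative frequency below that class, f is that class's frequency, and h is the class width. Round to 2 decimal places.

7.00

N = 63; target position k = 20/100 · 63 = 12.6.
Cumulative frequencies: 18, 41, 48, 63.
Observation 12.6 falls in the class 0 – <10.
L = 0, CF = 0, f = 18, h = 10.
P20 = 0 + ((12.6 − 0)/18)·10 = 0 + 7 = 7.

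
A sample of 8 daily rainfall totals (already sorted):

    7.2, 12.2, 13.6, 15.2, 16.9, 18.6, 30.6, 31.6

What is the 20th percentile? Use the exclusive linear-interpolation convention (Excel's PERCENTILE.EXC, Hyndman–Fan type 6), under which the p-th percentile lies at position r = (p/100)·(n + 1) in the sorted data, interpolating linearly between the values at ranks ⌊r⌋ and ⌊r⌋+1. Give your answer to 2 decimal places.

n = 8.
r = (20/100)·(8 + 1) = 1.8.
Rank 1 is 7.2 and rank 2 is 12.2.
Interpolate: 7.2 + 0.8·(12.2 − 7.2) = 7.2 + 0.8·5 = 11.2.

11.20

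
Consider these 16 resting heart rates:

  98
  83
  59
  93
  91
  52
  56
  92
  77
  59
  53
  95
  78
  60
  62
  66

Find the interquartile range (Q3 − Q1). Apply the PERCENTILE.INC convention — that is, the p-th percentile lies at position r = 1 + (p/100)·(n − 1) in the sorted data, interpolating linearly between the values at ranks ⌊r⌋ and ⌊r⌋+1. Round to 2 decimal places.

32.25

Sorted: 52, 53, 56, 59, 59, 60, 62, 66, 77, 78, 83, 91, 92, 93, 95, 98.
n = 16.
P25: r = 4.75; ranks 4–5 are 59, 59; interpolating gives 59.
P75: r = 12.25; ranks 12–13 are 91, 92; interpolating gives 91.25.
Difference: 91.25 − 59 = 32.25.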